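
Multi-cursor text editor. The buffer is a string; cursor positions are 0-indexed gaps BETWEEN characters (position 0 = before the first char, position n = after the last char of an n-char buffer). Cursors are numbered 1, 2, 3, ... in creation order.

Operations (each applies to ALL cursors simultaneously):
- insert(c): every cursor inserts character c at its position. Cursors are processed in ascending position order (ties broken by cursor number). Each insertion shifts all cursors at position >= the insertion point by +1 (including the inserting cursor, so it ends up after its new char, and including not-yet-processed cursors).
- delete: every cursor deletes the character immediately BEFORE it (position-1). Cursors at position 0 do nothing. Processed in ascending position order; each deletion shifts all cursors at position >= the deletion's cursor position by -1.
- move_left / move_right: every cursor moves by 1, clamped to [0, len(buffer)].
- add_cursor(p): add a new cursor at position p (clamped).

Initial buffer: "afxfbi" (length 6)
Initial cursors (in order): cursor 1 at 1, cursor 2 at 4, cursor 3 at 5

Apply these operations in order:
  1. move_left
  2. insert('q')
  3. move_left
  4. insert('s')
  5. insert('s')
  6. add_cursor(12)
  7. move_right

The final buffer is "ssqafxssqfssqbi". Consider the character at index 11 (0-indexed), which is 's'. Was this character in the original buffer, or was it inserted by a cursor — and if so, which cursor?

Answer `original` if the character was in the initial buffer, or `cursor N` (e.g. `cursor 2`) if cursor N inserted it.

After op 1 (move_left): buffer="afxfbi" (len 6), cursors c1@0 c2@3 c3@4, authorship ......
After op 2 (insert('q')): buffer="qafxqfqbi" (len 9), cursors c1@1 c2@5 c3@7, authorship 1...2.3..
After op 3 (move_left): buffer="qafxqfqbi" (len 9), cursors c1@0 c2@4 c3@6, authorship 1...2.3..
After op 4 (insert('s')): buffer="sqafxsqfsqbi" (len 12), cursors c1@1 c2@6 c3@9, authorship 11...22.33..
After op 5 (insert('s')): buffer="ssqafxssqfssqbi" (len 15), cursors c1@2 c2@8 c3@12, authorship 111...222.333..
After op 6 (add_cursor(12)): buffer="ssqafxssqfssqbi" (len 15), cursors c1@2 c2@8 c3@12 c4@12, authorship 111...222.333..
After op 7 (move_right): buffer="ssqafxssqfssqbi" (len 15), cursors c1@3 c2@9 c3@13 c4@13, authorship 111...222.333..
Authorship (.=original, N=cursor N): 1 1 1 . . . 2 2 2 . 3 3 3 . .
Index 11: author = 3

Answer: cursor 3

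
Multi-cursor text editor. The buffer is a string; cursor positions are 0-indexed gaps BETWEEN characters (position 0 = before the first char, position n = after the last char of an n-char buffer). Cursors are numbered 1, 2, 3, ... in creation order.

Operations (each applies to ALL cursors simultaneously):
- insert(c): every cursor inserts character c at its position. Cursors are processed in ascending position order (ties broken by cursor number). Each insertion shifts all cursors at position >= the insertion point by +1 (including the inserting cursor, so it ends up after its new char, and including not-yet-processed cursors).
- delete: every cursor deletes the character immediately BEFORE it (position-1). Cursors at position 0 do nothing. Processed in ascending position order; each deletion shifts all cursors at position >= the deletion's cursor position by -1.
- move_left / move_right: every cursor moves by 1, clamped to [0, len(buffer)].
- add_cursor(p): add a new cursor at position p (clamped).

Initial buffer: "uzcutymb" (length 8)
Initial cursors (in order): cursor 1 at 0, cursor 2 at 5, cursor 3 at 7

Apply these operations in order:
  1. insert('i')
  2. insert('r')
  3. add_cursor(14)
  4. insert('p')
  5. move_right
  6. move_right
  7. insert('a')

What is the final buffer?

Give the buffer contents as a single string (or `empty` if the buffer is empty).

Answer: irpuzacutirpymairpbpaa

Derivation:
After op 1 (insert('i')): buffer="iuzcutiymib" (len 11), cursors c1@1 c2@7 c3@10, authorship 1.....2..3.
After op 2 (insert('r')): buffer="iruzcutirymirb" (len 14), cursors c1@2 c2@9 c3@13, authorship 11.....22..33.
After op 3 (add_cursor(14)): buffer="iruzcutirymirb" (len 14), cursors c1@2 c2@9 c3@13 c4@14, authorship 11.....22..33.
After op 4 (insert('p')): buffer="irpuzcutirpymirpbp" (len 18), cursors c1@3 c2@11 c3@16 c4@18, authorship 111.....222..333.4
After op 5 (move_right): buffer="irpuzcutirpymirpbp" (len 18), cursors c1@4 c2@12 c3@17 c4@18, authorship 111.....222..333.4
After op 6 (move_right): buffer="irpuzcutirpymirpbp" (len 18), cursors c1@5 c2@13 c3@18 c4@18, authorship 111.....222..333.4
After op 7 (insert('a')): buffer="irpuzacutirpymairpbpaa" (len 22), cursors c1@6 c2@15 c3@22 c4@22, authorship 111..1...222..2333.434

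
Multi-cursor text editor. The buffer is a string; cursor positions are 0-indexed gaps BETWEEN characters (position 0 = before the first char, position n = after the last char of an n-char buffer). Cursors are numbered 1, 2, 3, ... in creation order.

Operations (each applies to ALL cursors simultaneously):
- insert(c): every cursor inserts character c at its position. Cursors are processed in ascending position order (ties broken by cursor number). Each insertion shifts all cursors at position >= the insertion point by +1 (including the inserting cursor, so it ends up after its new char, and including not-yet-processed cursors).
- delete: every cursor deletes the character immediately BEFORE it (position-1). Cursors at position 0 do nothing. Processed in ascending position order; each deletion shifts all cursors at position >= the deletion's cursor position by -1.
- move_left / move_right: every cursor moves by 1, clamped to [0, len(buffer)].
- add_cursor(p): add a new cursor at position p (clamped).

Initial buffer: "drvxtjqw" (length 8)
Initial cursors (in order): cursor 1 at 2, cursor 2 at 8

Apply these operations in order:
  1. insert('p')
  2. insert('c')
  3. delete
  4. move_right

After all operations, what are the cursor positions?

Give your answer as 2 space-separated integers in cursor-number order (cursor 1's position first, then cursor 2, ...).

After op 1 (insert('p')): buffer="drpvxtjqwp" (len 10), cursors c1@3 c2@10, authorship ..1......2
After op 2 (insert('c')): buffer="drpcvxtjqwpc" (len 12), cursors c1@4 c2@12, authorship ..11......22
After op 3 (delete): buffer="drpvxtjqwp" (len 10), cursors c1@3 c2@10, authorship ..1......2
After op 4 (move_right): buffer="drpvxtjqwp" (len 10), cursors c1@4 c2@10, authorship ..1......2

Answer: 4 10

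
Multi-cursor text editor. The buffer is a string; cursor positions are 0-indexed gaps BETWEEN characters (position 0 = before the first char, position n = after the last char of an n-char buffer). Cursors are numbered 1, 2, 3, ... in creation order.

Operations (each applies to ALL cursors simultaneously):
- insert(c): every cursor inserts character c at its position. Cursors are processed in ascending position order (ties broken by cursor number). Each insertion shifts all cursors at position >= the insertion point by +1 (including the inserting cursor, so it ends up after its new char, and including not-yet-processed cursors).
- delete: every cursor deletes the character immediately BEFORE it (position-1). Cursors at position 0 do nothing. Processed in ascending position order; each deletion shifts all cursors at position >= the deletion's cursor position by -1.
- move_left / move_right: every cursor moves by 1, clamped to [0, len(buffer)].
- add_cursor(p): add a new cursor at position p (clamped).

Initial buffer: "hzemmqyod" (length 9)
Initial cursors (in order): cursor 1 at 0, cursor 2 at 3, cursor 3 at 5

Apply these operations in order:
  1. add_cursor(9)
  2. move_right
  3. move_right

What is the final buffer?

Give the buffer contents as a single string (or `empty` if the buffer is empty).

After op 1 (add_cursor(9)): buffer="hzemmqyod" (len 9), cursors c1@0 c2@3 c3@5 c4@9, authorship .........
After op 2 (move_right): buffer="hzemmqyod" (len 9), cursors c1@1 c2@4 c3@6 c4@9, authorship .........
After op 3 (move_right): buffer="hzemmqyod" (len 9), cursors c1@2 c2@5 c3@7 c4@9, authorship .........

Answer: hzemmqyod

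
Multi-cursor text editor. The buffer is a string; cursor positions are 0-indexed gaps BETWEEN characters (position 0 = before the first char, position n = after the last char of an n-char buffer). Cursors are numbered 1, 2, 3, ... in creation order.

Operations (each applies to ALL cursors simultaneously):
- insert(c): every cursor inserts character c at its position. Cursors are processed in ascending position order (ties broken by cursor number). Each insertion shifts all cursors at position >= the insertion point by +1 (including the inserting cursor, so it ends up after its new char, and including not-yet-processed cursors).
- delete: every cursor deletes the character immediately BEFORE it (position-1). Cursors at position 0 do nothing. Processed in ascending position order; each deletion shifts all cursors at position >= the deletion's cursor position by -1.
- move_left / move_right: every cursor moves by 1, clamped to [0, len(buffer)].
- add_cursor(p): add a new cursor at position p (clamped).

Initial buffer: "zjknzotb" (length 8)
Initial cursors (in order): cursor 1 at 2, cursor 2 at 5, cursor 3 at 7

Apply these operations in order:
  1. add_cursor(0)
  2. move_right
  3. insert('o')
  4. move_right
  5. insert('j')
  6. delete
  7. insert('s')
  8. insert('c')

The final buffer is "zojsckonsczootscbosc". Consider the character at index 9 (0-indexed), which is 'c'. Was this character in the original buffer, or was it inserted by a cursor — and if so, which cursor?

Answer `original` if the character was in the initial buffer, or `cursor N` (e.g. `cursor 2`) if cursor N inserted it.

After op 1 (add_cursor(0)): buffer="zjknzotb" (len 8), cursors c4@0 c1@2 c2@5 c3@7, authorship ........
After op 2 (move_right): buffer="zjknzotb" (len 8), cursors c4@1 c1@3 c2@6 c3@8, authorship ........
After op 3 (insert('o')): buffer="zojkonzootbo" (len 12), cursors c4@2 c1@5 c2@9 c3@12, authorship .4..1...2..3
After op 4 (move_right): buffer="zojkonzootbo" (len 12), cursors c4@3 c1@6 c2@10 c3@12, authorship .4..1...2..3
After op 5 (insert('j')): buffer="zojjkonjzootjboj" (len 16), cursors c4@4 c1@8 c2@13 c3@16, authorship .4.4.1.1..2.2.33
After op 6 (delete): buffer="zojkonzootbo" (len 12), cursors c4@3 c1@6 c2@10 c3@12, authorship .4..1...2..3
After op 7 (insert('s')): buffer="zojskonszootsbos" (len 16), cursors c4@4 c1@8 c2@13 c3@16, authorship .4.4.1.1..2.2.33
After op 8 (insert('c')): buffer="zojsckonsczootscbosc" (len 20), cursors c4@5 c1@10 c2@16 c3@20, authorship .4.44.1.11..2.22.333
Authorship (.=original, N=cursor N): . 4 . 4 4 . 1 . 1 1 . . 2 . 2 2 . 3 3 3
Index 9: author = 1

Answer: cursor 1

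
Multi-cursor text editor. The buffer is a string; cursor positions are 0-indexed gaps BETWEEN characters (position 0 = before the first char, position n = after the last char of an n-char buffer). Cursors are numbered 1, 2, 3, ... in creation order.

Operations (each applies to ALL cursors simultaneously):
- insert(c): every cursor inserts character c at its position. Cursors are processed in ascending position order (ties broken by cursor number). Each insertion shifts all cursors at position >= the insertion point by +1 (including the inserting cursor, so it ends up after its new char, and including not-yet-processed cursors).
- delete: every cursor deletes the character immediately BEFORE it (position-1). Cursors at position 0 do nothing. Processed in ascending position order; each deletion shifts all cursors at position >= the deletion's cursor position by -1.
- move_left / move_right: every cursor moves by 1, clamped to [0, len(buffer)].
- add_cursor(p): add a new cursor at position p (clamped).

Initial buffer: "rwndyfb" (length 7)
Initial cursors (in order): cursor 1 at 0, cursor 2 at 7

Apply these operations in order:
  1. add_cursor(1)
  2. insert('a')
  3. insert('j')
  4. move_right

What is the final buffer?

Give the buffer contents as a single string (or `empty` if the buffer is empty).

Answer: ajrajwndyfbaj

Derivation:
After op 1 (add_cursor(1)): buffer="rwndyfb" (len 7), cursors c1@0 c3@1 c2@7, authorship .......
After op 2 (insert('a')): buffer="arawndyfba" (len 10), cursors c1@1 c3@3 c2@10, authorship 1.3......2
After op 3 (insert('j')): buffer="ajrajwndyfbaj" (len 13), cursors c1@2 c3@5 c2@13, authorship 11.33......22
After op 4 (move_right): buffer="ajrajwndyfbaj" (len 13), cursors c1@3 c3@6 c2@13, authorship 11.33......22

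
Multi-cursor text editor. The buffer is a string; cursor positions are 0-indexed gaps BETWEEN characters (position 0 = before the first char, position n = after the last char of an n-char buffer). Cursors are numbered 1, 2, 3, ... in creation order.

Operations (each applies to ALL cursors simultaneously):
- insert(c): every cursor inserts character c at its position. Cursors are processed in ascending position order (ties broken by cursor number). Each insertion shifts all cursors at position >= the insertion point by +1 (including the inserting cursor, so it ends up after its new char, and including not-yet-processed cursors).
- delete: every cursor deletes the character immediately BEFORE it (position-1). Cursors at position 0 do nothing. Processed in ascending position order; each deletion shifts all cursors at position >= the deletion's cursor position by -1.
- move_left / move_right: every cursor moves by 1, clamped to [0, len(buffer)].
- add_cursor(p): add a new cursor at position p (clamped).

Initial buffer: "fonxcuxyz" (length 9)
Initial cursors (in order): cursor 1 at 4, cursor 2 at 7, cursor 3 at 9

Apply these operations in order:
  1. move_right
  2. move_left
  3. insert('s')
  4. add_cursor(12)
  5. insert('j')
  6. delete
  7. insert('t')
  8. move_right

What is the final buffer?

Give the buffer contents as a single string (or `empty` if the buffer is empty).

After op 1 (move_right): buffer="fonxcuxyz" (len 9), cursors c1@5 c2@8 c3@9, authorship .........
After op 2 (move_left): buffer="fonxcuxyz" (len 9), cursors c1@4 c2@7 c3@8, authorship .........
After op 3 (insert('s')): buffer="fonxscuxsysz" (len 12), cursors c1@5 c2@9 c3@11, authorship ....1...2.3.
After op 4 (add_cursor(12)): buffer="fonxscuxsysz" (len 12), cursors c1@5 c2@9 c3@11 c4@12, authorship ....1...2.3.
After op 5 (insert('j')): buffer="fonxsjcuxsjysjzj" (len 16), cursors c1@6 c2@11 c3@14 c4@16, authorship ....11...22.33.4
After op 6 (delete): buffer="fonxscuxsysz" (len 12), cursors c1@5 c2@9 c3@11 c4@12, authorship ....1...2.3.
After op 7 (insert('t')): buffer="fonxstcuxstystzt" (len 16), cursors c1@6 c2@11 c3@14 c4@16, authorship ....11...22.33.4
After op 8 (move_right): buffer="fonxstcuxstystzt" (len 16), cursors c1@7 c2@12 c3@15 c4@16, authorship ....11...22.33.4

Answer: fonxstcuxstystzt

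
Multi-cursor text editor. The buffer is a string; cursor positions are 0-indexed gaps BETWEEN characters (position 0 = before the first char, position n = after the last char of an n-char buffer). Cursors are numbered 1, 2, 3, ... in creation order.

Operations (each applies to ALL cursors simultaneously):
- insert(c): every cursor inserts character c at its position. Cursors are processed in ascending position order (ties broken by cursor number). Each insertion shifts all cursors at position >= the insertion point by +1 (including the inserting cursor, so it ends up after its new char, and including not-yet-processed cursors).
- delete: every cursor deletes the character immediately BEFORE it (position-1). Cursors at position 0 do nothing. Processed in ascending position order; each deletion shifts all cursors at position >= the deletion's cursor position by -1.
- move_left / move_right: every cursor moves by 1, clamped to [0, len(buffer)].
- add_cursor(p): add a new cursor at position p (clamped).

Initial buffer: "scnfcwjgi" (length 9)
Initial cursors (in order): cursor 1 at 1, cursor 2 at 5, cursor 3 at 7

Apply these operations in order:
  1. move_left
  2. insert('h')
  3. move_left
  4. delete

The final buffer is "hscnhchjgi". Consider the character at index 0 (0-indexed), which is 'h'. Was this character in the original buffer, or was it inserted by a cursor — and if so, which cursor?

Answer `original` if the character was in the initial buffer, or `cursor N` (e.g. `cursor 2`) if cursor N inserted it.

After op 1 (move_left): buffer="scnfcwjgi" (len 9), cursors c1@0 c2@4 c3@6, authorship .........
After op 2 (insert('h')): buffer="hscnfhcwhjgi" (len 12), cursors c1@1 c2@6 c3@9, authorship 1....2..3...
After op 3 (move_left): buffer="hscnfhcwhjgi" (len 12), cursors c1@0 c2@5 c3@8, authorship 1....2..3...
After op 4 (delete): buffer="hscnhchjgi" (len 10), cursors c1@0 c2@4 c3@6, authorship 1...2.3...
Authorship (.=original, N=cursor N): 1 . . . 2 . 3 . . .
Index 0: author = 1

Answer: cursor 1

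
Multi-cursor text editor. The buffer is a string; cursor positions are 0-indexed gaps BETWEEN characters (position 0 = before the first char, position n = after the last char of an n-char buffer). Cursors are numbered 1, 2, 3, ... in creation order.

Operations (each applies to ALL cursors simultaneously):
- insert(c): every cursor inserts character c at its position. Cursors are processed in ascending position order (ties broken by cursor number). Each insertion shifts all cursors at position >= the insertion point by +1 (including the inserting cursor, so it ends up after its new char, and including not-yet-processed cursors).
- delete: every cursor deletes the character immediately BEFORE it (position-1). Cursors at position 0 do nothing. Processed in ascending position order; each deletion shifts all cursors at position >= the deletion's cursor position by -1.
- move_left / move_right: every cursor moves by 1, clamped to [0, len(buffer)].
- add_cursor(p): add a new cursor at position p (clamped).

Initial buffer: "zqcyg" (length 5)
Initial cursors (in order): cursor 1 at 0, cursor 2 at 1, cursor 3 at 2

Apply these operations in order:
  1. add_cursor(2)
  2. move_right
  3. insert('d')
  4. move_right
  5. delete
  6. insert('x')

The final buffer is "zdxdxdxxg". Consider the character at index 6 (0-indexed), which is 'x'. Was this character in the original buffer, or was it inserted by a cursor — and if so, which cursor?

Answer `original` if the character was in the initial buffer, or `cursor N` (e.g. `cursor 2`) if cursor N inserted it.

Answer: cursor 3

Derivation:
After op 1 (add_cursor(2)): buffer="zqcyg" (len 5), cursors c1@0 c2@1 c3@2 c4@2, authorship .....
After op 2 (move_right): buffer="zqcyg" (len 5), cursors c1@1 c2@2 c3@3 c4@3, authorship .....
After op 3 (insert('d')): buffer="zdqdcddyg" (len 9), cursors c1@2 c2@4 c3@7 c4@7, authorship .1.2.34..
After op 4 (move_right): buffer="zdqdcddyg" (len 9), cursors c1@3 c2@5 c3@8 c4@8, authorship .1.2.34..
After op 5 (delete): buffer="zdddg" (len 5), cursors c1@2 c2@3 c3@4 c4@4, authorship .123.
After op 6 (insert('x')): buffer="zdxdxdxxg" (len 9), cursors c1@3 c2@5 c3@8 c4@8, authorship .1122334.
Authorship (.=original, N=cursor N): . 1 1 2 2 3 3 4 .
Index 6: author = 3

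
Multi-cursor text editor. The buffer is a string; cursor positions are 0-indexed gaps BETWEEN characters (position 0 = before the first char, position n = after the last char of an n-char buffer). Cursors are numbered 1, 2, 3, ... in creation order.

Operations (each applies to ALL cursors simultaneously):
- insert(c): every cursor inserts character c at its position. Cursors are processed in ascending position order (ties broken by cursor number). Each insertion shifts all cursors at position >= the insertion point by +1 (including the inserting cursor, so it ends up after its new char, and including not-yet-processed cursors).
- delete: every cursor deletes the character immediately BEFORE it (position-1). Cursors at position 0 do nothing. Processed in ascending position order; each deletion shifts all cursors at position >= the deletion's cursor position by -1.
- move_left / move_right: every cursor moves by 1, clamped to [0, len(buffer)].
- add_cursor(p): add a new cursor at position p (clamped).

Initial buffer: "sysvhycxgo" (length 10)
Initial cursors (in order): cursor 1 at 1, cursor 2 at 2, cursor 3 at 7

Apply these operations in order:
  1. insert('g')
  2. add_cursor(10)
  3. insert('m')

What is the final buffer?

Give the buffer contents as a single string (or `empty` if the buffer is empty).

After op 1 (insert('g')): buffer="sgygsvhycgxgo" (len 13), cursors c1@2 c2@4 c3@10, authorship .1.2.....3...
After op 2 (add_cursor(10)): buffer="sgygsvhycgxgo" (len 13), cursors c1@2 c2@4 c3@10 c4@10, authorship .1.2.....3...
After op 3 (insert('m')): buffer="sgmygmsvhycgmmxgo" (len 17), cursors c1@3 c2@6 c3@14 c4@14, authorship .11.22.....334...

Answer: sgmygmsvhycgmmxgo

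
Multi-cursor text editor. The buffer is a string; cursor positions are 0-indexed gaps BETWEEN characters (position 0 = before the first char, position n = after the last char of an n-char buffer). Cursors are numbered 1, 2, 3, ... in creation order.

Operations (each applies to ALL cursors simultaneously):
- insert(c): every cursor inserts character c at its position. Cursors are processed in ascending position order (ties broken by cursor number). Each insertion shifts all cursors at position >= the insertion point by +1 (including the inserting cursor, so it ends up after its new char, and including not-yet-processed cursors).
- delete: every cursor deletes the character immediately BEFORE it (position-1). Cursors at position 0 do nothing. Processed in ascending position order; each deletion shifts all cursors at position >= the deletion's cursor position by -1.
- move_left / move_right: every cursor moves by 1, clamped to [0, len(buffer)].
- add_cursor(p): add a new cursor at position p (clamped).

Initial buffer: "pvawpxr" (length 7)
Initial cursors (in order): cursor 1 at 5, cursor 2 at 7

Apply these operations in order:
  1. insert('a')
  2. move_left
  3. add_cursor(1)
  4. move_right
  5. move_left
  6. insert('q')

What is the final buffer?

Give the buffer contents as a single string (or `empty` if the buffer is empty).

After op 1 (insert('a')): buffer="pvawpaxra" (len 9), cursors c1@6 c2@9, authorship .....1..2
After op 2 (move_left): buffer="pvawpaxra" (len 9), cursors c1@5 c2@8, authorship .....1..2
After op 3 (add_cursor(1)): buffer="pvawpaxra" (len 9), cursors c3@1 c1@5 c2@8, authorship .....1..2
After op 4 (move_right): buffer="pvawpaxra" (len 9), cursors c3@2 c1@6 c2@9, authorship .....1..2
After op 5 (move_left): buffer="pvawpaxra" (len 9), cursors c3@1 c1@5 c2@8, authorship .....1..2
After op 6 (insert('q')): buffer="pqvawpqaxrqa" (len 12), cursors c3@2 c1@7 c2@11, authorship .3....11..22

Answer: pqvawpqaxrqa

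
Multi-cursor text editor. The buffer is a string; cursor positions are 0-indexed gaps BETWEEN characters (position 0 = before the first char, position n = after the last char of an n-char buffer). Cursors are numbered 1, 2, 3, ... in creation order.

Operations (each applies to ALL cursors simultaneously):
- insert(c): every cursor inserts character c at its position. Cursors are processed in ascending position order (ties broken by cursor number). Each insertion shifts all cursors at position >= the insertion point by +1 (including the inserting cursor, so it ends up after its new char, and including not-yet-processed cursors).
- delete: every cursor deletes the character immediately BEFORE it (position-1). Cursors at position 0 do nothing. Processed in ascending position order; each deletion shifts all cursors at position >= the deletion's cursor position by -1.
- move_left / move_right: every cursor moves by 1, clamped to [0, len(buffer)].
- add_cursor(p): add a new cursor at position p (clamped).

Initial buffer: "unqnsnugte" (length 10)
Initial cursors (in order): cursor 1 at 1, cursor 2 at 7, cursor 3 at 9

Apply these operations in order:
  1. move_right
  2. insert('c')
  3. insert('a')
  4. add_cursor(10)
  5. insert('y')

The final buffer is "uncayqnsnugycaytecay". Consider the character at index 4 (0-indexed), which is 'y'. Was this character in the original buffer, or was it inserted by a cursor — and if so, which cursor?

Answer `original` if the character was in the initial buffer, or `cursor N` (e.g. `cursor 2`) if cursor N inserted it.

After op 1 (move_right): buffer="unqnsnugte" (len 10), cursors c1@2 c2@8 c3@10, authorship ..........
After op 2 (insert('c')): buffer="uncqnsnugctec" (len 13), cursors c1@3 c2@10 c3@13, authorship ..1......2..3
After op 3 (insert('a')): buffer="uncaqnsnugcateca" (len 16), cursors c1@4 c2@12 c3@16, authorship ..11......22..33
After op 4 (add_cursor(10)): buffer="uncaqnsnugcateca" (len 16), cursors c1@4 c4@10 c2@12 c3@16, authorship ..11......22..33
After op 5 (insert('y')): buffer="uncayqnsnugycaytecay" (len 20), cursors c1@5 c4@12 c2@15 c3@20, authorship ..111......4222..333
Authorship (.=original, N=cursor N): . . 1 1 1 . . . . . . 4 2 2 2 . . 3 3 3
Index 4: author = 1

Answer: cursor 1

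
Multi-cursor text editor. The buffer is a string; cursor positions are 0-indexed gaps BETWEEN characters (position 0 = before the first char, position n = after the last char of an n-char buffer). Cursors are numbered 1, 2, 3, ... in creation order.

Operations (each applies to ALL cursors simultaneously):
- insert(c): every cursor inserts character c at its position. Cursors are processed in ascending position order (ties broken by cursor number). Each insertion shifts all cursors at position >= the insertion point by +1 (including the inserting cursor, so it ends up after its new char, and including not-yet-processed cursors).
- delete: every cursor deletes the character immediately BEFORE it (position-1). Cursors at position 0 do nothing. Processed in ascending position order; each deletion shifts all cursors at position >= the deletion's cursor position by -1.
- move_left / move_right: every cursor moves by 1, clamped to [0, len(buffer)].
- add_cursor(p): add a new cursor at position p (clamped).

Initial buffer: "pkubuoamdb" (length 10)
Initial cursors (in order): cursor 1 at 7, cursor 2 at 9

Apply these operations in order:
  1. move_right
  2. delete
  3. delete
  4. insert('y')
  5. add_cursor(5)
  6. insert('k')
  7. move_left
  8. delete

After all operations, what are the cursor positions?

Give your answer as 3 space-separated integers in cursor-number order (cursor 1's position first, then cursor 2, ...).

After op 1 (move_right): buffer="pkubuoamdb" (len 10), cursors c1@8 c2@10, authorship ..........
After op 2 (delete): buffer="pkubuoad" (len 8), cursors c1@7 c2@8, authorship ........
After op 3 (delete): buffer="pkubuo" (len 6), cursors c1@6 c2@6, authorship ......
After op 4 (insert('y')): buffer="pkubuoyy" (len 8), cursors c1@8 c2@8, authorship ......12
After op 5 (add_cursor(5)): buffer="pkubuoyy" (len 8), cursors c3@5 c1@8 c2@8, authorship ......12
After op 6 (insert('k')): buffer="pkubukoyykk" (len 11), cursors c3@6 c1@11 c2@11, authorship .....3.1212
After op 7 (move_left): buffer="pkubukoyykk" (len 11), cursors c3@5 c1@10 c2@10, authorship .....3.1212
After op 8 (delete): buffer="pkubkoyk" (len 8), cursors c3@4 c1@7 c2@7, authorship ....3.12

Answer: 7 7 4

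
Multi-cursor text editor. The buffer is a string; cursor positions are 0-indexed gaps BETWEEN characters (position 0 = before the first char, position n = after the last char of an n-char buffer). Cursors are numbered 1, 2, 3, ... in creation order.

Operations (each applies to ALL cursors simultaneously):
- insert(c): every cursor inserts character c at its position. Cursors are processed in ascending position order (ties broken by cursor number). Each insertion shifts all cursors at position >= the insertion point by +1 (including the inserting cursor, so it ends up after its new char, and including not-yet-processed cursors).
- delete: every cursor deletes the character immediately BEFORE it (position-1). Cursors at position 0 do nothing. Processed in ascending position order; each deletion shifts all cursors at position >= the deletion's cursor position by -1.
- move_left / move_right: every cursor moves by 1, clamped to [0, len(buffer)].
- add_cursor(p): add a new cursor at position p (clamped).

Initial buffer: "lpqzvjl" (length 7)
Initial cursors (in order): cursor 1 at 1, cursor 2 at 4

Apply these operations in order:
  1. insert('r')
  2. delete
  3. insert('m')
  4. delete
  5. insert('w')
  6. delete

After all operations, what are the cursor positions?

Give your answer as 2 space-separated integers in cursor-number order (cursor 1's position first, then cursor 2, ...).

After op 1 (insert('r')): buffer="lrpqzrvjl" (len 9), cursors c1@2 c2@6, authorship .1...2...
After op 2 (delete): buffer="lpqzvjl" (len 7), cursors c1@1 c2@4, authorship .......
After op 3 (insert('m')): buffer="lmpqzmvjl" (len 9), cursors c1@2 c2@6, authorship .1...2...
After op 4 (delete): buffer="lpqzvjl" (len 7), cursors c1@1 c2@4, authorship .......
After op 5 (insert('w')): buffer="lwpqzwvjl" (len 9), cursors c1@2 c2@6, authorship .1...2...
After op 6 (delete): buffer="lpqzvjl" (len 7), cursors c1@1 c2@4, authorship .......

Answer: 1 4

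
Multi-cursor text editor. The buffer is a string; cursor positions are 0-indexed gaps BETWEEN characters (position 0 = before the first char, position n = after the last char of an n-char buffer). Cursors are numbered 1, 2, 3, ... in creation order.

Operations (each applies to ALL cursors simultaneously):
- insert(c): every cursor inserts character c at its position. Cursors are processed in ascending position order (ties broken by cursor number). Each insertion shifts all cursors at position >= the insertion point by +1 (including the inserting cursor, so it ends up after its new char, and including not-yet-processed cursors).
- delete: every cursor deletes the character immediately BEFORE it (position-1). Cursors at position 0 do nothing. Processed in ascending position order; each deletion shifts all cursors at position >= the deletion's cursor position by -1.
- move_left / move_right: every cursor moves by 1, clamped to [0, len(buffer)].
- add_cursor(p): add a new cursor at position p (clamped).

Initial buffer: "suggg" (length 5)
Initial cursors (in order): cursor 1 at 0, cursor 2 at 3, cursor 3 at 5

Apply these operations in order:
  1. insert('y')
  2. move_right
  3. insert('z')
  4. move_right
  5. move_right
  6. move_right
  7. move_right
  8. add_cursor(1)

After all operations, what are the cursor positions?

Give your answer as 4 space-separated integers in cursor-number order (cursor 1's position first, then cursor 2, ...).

Answer: 7 11 11 1

Derivation:
After op 1 (insert('y')): buffer="ysugyggy" (len 8), cursors c1@1 c2@5 c3@8, authorship 1...2..3
After op 2 (move_right): buffer="ysugyggy" (len 8), cursors c1@2 c2@6 c3@8, authorship 1...2..3
After op 3 (insert('z')): buffer="yszugygzgyz" (len 11), cursors c1@3 c2@8 c3@11, authorship 1.1..2.2.33
After op 4 (move_right): buffer="yszugygzgyz" (len 11), cursors c1@4 c2@9 c3@11, authorship 1.1..2.2.33
After op 5 (move_right): buffer="yszugygzgyz" (len 11), cursors c1@5 c2@10 c3@11, authorship 1.1..2.2.33
After op 6 (move_right): buffer="yszugygzgyz" (len 11), cursors c1@6 c2@11 c3@11, authorship 1.1..2.2.33
After op 7 (move_right): buffer="yszugygzgyz" (len 11), cursors c1@7 c2@11 c3@11, authorship 1.1..2.2.33
After op 8 (add_cursor(1)): buffer="yszugygzgyz" (len 11), cursors c4@1 c1@7 c2@11 c3@11, authorship 1.1..2.2.33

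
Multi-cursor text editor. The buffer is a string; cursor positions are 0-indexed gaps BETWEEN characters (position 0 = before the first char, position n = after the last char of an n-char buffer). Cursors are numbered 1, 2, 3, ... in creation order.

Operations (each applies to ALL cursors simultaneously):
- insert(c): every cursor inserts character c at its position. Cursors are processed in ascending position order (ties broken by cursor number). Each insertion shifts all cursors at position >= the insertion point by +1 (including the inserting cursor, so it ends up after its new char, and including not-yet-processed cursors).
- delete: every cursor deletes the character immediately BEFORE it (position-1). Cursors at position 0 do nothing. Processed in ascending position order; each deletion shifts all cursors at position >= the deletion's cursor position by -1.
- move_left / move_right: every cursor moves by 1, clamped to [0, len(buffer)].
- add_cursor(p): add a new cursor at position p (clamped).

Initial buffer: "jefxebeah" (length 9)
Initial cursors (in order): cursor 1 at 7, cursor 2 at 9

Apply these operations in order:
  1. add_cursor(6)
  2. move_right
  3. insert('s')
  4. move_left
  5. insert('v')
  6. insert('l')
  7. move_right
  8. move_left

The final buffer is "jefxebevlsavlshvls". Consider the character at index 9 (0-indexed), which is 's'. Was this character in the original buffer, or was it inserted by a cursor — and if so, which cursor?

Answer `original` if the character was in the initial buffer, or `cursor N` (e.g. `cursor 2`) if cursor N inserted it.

Answer: cursor 3

Derivation:
After op 1 (add_cursor(6)): buffer="jefxebeah" (len 9), cursors c3@6 c1@7 c2@9, authorship .........
After op 2 (move_right): buffer="jefxebeah" (len 9), cursors c3@7 c1@8 c2@9, authorship .........
After op 3 (insert('s')): buffer="jefxebesashs" (len 12), cursors c3@8 c1@10 c2@12, authorship .......3.1.2
After op 4 (move_left): buffer="jefxebesashs" (len 12), cursors c3@7 c1@9 c2@11, authorship .......3.1.2
After op 5 (insert('v')): buffer="jefxebevsavshvs" (len 15), cursors c3@8 c1@11 c2@14, authorship .......33.11.22
After op 6 (insert('l')): buffer="jefxebevlsavlshvls" (len 18), cursors c3@9 c1@13 c2@17, authorship .......333.111.222
After op 7 (move_right): buffer="jefxebevlsavlshvls" (len 18), cursors c3@10 c1@14 c2@18, authorship .......333.111.222
After op 8 (move_left): buffer="jefxebevlsavlshvls" (len 18), cursors c3@9 c1@13 c2@17, authorship .......333.111.222
Authorship (.=original, N=cursor N): . . . . . . . 3 3 3 . 1 1 1 . 2 2 2
Index 9: author = 3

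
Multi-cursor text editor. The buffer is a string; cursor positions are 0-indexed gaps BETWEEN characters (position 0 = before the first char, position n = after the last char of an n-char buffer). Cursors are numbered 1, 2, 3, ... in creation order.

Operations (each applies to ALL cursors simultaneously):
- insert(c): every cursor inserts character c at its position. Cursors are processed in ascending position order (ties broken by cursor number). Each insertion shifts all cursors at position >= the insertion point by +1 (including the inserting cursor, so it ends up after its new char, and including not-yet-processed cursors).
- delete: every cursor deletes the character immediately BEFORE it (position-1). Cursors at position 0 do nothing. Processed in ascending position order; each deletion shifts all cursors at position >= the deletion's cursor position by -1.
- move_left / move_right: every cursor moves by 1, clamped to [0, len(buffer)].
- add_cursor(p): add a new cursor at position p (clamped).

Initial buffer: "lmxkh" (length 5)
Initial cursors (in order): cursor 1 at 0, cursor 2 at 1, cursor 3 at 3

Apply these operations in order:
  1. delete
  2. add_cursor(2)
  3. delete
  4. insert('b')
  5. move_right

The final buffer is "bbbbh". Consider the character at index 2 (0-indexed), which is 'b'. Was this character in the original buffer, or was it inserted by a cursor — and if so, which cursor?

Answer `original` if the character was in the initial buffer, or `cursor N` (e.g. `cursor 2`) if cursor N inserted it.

Answer: cursor 3

Derivation:
After op 1 (delete): buffer="mkh" (len 3), cursors c1@0 c2@0 c3@1, authorship ...
After op 2 (add_cursor(2)): buffer="mkh" (len 3), cursors c1@0 c2@0 c3@1 c4@2, authorship ...
After op 3 (delete): buffer="h" (len 1), cursors c1@0 c2@0 c3@0 c4@0, authorship .
After op 4 (insert('b')): buffer="bbbbh" (len 5), cursors c1@4 c2@4 c3@4 c4@4, authorship 1234.
After op 5 (move_right): buffer="bbbbh" (len 5), cursors c1@5 c2@5 c3@5 c4@5, authorship 1234.
Authorship (.=original, N=cursor N): 1 2 3 4 .
Index 2: author = 3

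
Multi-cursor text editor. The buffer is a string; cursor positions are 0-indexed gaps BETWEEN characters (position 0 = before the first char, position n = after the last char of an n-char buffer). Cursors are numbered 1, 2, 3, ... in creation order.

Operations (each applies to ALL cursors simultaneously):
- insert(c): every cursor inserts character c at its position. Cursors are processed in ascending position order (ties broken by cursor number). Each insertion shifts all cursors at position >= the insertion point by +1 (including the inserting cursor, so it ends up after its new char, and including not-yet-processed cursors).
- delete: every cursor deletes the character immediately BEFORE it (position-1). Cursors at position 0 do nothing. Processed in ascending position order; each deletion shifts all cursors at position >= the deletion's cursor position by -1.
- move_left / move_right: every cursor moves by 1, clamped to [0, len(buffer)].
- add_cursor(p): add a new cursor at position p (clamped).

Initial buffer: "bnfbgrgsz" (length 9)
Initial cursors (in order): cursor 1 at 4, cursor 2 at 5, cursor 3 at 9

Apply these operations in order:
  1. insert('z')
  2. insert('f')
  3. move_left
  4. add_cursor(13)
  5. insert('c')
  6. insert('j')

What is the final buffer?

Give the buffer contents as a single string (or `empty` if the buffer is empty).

After op 1 (insert('z')): buffer="bnfbzgzrgszz" (len 12), cursors c1@5 c2@7 c3@12, authorship ....1.2....3
After op 2 (insert('f')): buffer="bnfbzfgzfrgszzf" (len 15), cursors c1@6 c2@9 c3@15, authorship ....11.22....33
After op 3 (move_left): buffer="bnfbzfgzfrgszzf" (len 15), cursors c1@5 c2@8 c3@14, authorship ....11.22....33
After op 4 (add_cursor(13)): buffer="bnfbzfgzfrgszzf" (len 15), cursors c1@5 c2@8 c4@13 c3@14, authorship ....11.22....33
After op 5 (insert('c')): buffer="bnfbzcfgzcfrgszczcf" (len 19), cursors c1@6 c2@10 c4@16 c3@18, authorship ....111.222....4333
After op 6 (insert('j')): buffer="bnfbzcjfgzcjfrgszcjzcjf" (len 23), cursors c1@7 c2@12 c4@19 c3@22, authorship ....1111.2222....443333

Answer: bnfbzcjfgzcjfrgszcjzcjf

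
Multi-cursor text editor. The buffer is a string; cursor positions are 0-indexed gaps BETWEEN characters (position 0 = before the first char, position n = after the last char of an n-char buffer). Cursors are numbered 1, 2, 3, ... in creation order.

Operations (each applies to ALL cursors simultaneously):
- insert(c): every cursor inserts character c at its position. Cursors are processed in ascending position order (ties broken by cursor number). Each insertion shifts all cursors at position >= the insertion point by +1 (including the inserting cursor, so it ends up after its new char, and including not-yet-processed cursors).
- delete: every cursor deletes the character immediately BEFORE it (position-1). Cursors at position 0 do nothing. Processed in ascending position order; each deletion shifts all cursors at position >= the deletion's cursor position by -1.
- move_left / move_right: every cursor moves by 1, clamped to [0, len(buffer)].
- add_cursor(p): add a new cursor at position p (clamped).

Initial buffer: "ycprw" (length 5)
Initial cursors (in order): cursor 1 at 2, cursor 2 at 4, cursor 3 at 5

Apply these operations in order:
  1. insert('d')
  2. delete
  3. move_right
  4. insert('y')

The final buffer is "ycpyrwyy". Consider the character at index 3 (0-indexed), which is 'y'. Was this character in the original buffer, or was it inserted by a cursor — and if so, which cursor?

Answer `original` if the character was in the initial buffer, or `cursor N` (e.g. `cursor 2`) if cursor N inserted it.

After op 1 (insert('d')): buffer="ycdprdwd" (len 8), cursors c1@3 c2@6 c3@8, authorship ..1..2.3
After op 2 (delete): buffer="ycprw" (len 5), cursors c1@2 c2@4 c3@5, authorship .....
After op 3 (move_right): buffer="ycprw" (len 5), cursors c1@3 c2@5 c3@5, authorship .....
After op 4 (insert('y')): buffer="ycpyrwyy" (len 8), cursors c1@4 c2@8 c3@8, authorship ...1..23
Authorship (.=original, N=cursor N): . . . 1 . . 2 3
Index 3: author = 1

Answer: cursor 1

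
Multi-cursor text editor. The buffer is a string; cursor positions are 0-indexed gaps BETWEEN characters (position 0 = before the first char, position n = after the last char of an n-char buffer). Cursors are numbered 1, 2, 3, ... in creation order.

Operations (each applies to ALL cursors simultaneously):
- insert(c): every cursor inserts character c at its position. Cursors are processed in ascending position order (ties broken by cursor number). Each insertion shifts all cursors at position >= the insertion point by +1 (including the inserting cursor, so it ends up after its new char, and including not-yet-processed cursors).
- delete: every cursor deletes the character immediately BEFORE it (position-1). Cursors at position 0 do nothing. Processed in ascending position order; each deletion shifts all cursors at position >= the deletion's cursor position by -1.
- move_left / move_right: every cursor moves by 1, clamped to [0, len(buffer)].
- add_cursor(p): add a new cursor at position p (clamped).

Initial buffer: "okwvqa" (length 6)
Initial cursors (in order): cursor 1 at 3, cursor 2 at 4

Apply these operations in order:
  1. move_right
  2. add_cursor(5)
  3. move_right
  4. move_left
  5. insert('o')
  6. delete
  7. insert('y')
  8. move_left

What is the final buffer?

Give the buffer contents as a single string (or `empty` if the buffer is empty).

Answer: okwvyqyya

Derivation:
After op 1 (move_right): buffer="okwvqa" (len 6), cursors c1@4 c2@5, authorship ......
After op 2 (add_cursor(5)): buffer="okwvqa" (len 6), cursors c1@4 c2@5 c3@5, authorship ......
After op 3 (move_right): buffer="okwvqa" (len 6), cursors c1@5 c2@6 c3@6, authorship ......
After op 4 (move_left): buffer="okwvqa" (len 6), cursors c1@4 c2@5 c3@5, authorship ......
After op 5 (insert('o')): buffer="okwvoqooa" (len 9), cursors c1@5 c2@8 c3@8, authorship ....1.23.
After op 6 (delete): buffer="okwvqa" (len 6), cursors c1@4 c2@5 c3@5, authorship ......
After op 7 (insert('y')): buffer="okwvyqyya" (len 9), cursors c1@5 c2@8 c3@8, authorship ....1.23.
After op 8 (move_left): buffer="okwvyqyya" (len 9), cursors c1@4 c2@7 c3@7, authorship ....1.23.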